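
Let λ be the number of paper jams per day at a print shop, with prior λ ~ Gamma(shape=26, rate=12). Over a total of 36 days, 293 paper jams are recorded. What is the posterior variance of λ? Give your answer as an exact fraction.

Total count 293 over total exposure 36 days.
By Gamma–Poisson conjugacy, the posterior is Gamma(α + Σx, β + Σt) = Gamma(26 + 293, 12 + 36) = Gamma(319, 48).
Posterior variance = α'/β'² = 319/2304.

319/2304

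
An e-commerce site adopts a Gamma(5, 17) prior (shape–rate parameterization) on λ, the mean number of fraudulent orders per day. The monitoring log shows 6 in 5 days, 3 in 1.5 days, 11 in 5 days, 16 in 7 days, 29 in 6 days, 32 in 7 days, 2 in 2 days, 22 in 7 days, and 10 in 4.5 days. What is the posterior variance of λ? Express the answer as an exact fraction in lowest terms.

34/961

Total count: 6 + 3 + 11 + 16 + 29 + 32 + 2 + 22 + 10 = 131.
Total exposure: 5 + 1.5 + 5 + 7 + 6 + 7 + 2 + 7 + 4.5 = 45 days.
Conjugate update: add total count to the shape and total exposure to the rate, giving Gamma(136, 62).
Posterior variance = α'/β'² = 136/3844 = 34/961.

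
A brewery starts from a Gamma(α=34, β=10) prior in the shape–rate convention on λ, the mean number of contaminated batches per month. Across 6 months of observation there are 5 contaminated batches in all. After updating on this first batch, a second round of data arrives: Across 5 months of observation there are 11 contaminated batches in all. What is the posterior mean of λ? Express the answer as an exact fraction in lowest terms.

50/21

Total count 5 over total exposure 6 months.
After the first batch: Gamma(34 + 5, 10 + 6) = Gamma(39, 16).
Total count 11 over total exposure 5 months.
After the second batch: Gamma(39 + 11, 16 + 5) = Gamma(50, 21).
Posterior mean = α'/β' = 50/21.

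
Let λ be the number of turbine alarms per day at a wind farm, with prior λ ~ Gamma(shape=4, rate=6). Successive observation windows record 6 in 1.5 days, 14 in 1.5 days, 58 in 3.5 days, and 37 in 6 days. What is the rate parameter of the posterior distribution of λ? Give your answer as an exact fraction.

37/2

Total count: 6 + 14 + 58 + 37 = 115.
Total exposure: 1.5 + 1.5 + 3.5 + 6 = 12.5 days.
Posterior: α' = 4 + 115 = 119, β' = 6 + 12.5 = 37/2.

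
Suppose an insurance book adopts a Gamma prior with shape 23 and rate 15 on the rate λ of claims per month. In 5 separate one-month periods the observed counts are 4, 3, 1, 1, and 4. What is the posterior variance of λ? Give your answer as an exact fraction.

Total count: 4 + 3 + 1 + 1 + 4 = 13.
Total exposure: 5 months.
Conjugate update: add total count to the shape and total exposure to the rate, giving Gamma(36, 20).
Posterior variance = α'/β'² = 36/400 = 9/100.

9/100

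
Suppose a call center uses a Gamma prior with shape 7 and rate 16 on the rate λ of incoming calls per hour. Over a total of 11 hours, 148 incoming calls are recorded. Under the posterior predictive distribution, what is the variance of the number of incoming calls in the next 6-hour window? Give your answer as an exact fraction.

3410/81

Total count 148 over total exposure 11 hours.
The Gamma prior is conjugate for the Poisson rate, so λ | data ~ Gamma(7+148, 16+11) = Gamma(155, 27).
The posterior predictive for a window of length T is Negative Binomial with variance T·α'·(β'+T)/β'² = 6·155·33/729 = 3410/81.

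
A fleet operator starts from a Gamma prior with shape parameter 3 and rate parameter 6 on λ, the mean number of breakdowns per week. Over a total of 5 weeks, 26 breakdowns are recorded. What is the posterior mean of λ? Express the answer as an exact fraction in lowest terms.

Total count 26 over total exposure 5 weeks.
Posterior: α' = 3 + 26 = 29, β' = 6 + 5 = 11.
Posterior mean = α'/β' = 29/11.

29/11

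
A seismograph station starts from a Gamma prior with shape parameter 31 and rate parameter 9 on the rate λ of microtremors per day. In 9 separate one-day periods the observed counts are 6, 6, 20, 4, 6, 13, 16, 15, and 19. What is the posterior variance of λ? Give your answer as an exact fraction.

34/81

Total count: 6 + 6 + 20 + 4 + 6 + 13 + 16 + 15 + 19 = 105.
Total exposure: 9 days.
Posterior: α' = 31 + 105 = 136, β' = 9 + 9 = 18.
Posterior variance = α'/β'² = 136/324 = 34/81.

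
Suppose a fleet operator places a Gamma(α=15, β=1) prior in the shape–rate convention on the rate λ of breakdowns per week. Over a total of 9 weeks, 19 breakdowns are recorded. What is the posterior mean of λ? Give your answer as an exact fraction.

17/5

Total count 19 over total exposure 9 weeks.
Conjugate update: add total count to the shape and total exposure to the rate, giving Gamma(34, 10).
Posterior mean = α'/β' = 34/10 = 17/5.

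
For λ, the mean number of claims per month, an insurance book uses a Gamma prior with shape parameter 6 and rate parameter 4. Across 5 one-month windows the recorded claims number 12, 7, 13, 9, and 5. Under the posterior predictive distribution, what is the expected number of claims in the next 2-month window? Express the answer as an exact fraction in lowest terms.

Total count: 12 + 7 + 13 + 9 + 5 = 46.
Total exposure: 5 months.
The Gamma prior is conjugate for the Poisson rate, so λ | data ~ Gamma(6+46, 4+5) = Gamma(52, 9).
Predictive mean over a 2-month window = T·E[λ|data] = 2·52/9 = 104/9.

104/9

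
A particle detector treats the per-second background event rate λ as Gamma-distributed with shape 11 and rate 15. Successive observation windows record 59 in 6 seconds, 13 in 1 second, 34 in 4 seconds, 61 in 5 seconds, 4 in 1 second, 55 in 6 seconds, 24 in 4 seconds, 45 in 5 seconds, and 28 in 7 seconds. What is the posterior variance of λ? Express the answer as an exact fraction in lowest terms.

Total count: 59 + 13 + 34 + 61 + 4 + 55 + 24 + 45 + 28 = 323.
Total exposure: 6 + 1 + 4 + 5 + 1 + 6 + 4 + 5 + 7 = 39 seconds.
Posterior: α' = 11 + 323 = 334, β' = 15 + 39 = 54.
Posterior variance = α'/β'² = 334/2916 = 167/1458.

167/1458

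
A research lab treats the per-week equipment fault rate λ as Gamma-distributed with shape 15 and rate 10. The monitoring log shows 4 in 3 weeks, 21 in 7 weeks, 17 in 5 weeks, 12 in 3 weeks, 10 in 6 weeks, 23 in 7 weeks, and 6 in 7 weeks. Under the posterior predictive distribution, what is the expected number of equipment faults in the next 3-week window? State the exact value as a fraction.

27/4

Total count: 4 + 21 + 17 + 12 + 10 + 23 + 6 = 93.
Total exposure: 3 + 7 + 5 + 3 + 6 + 7 + 7 = 38 weeks.
Conjugate update: add total count to the shape and total exposure to the rate, giving Gamma(108, 48).
Predictive mean over a 3-week window = T·E[λ|data] = 3·108/48 = 27/4.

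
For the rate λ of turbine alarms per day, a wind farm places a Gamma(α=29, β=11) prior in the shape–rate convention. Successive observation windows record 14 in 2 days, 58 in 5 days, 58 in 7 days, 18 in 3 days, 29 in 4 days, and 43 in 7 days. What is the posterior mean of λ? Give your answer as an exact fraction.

Total count: 14 + 58 + 58 + 18 + 29 + 43 = 220.
Total exposure: 2 + 5 + 7 + 3 + 4 + 7 = 28 days.
Gamma(α, β) with Poisson data over total exposure Σt gives posterior Gamma(α+Σx, β+Σt) = Gamma(249, 39).
Posterior mean = α'/β' = 249/39 = 83/13.

83/13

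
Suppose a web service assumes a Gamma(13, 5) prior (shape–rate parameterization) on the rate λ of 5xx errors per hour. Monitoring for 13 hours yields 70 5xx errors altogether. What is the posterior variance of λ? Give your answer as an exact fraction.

83/324

Total count 70 over total exposure 13 hours.
Posterior: α' = 13 + 70 = 83, β' = 5 + 13 = 18.
Posterior variance = α'/β'² = 83/324.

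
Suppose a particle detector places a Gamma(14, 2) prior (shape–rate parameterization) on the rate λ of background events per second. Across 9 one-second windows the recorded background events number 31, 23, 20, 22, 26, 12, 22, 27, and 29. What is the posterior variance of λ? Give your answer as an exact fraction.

226/121

Total count: 31 + 23 + 20 + 22 + 26 + 12 + 22 + 27 + 29 = 212.
Total exposure: 9 seconds.
Gamma(α, β) with Poisson data over total exposure Σt gives posterior Gamma(α+Σx, β+Σt) = Gamma(226, 11).
Posterior variance = α'/β'² = 226/121.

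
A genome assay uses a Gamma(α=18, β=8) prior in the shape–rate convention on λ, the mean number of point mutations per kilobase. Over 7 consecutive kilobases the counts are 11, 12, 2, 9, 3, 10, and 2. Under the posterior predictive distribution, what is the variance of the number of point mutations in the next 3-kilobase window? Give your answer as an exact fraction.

Total count: 11 + 12 + 2 + 9 + 3 + 10 + 2 = 49.
Total exposure: 7 kilobases.
The Gamma prior is conjugate for the Poisson rate, so λ | data ~ Gamma(18+49, 8+7) = Gamma(67, 15).
The posterior predictive for a window of length T is Negative Binomial with variance T·α'·(β'+T)/β'² = 3·67·18/225 = 402/25.

402/25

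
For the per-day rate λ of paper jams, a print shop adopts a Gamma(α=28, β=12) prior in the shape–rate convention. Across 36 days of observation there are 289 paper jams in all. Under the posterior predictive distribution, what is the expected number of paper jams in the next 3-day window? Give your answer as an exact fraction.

Total count 289 over total exposure 36 days.
The Gamma prior is conjugate for the Poisson rate, so λ | data ~ Gamma(28+289, 12+36) = Gamma(317, 48).
Predictive mean over a 3-day window = T·E[λ|data] = 3·317/48 = 317/16.

317/16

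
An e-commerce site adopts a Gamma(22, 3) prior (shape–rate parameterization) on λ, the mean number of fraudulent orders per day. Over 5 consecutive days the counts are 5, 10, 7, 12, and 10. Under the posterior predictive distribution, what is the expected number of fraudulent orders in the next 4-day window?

33

Total count: 5 + 10 + 7 + 12 + 10 = 44.
Total exposure: 5 days.
Gamma(α, β) with Poisson data over total exposure Σt gives posterior Gamma(α+Σx, β+Σt) = Gamma(66, 8).
Predictive mean over a 4-day window = T·E[λ|data] = 4·66/8 = 33.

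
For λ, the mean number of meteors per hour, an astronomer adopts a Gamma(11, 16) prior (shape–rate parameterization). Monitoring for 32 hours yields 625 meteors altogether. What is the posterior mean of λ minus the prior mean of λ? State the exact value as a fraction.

Total count 625 over total exposure 32 hours.
Gamma(α, β) with Poisson data over total exposure Σt gives posterior Gamma(α+Σx, β+Σt) = Gamma(636, 48).
Posterior mean = 636/48 = 53/4; prior mean = 11/16 = 11/16. Difference = 53/4 − 11/16 = 201/16.

201/16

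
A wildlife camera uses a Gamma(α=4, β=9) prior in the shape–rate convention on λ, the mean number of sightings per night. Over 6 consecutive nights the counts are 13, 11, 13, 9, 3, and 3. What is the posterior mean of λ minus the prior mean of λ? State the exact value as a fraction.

Total count: 13 + 11 + 13 + 9 + 3 + 3 = 52.
Total exposure: 6 nights.
By Gamma–Poisson conjugacy, the posterior is Gamma(α + Σx, β + Σt) = Gamma(4 + 52, 9 + 6) = Gamma(56, 15).
Posterior mean = 56/15 = 56/15; prior mean = 4/9 = 4/9. Difference = 56/15 − 4/9 = 148/45.

148/45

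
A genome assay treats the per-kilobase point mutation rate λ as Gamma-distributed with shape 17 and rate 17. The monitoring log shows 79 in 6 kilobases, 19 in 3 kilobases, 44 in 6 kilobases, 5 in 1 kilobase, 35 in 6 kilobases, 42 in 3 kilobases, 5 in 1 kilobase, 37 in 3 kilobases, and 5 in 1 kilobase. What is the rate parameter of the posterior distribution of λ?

47

Total count: 79 + 19 + 44 + 5 + 35 + 42 + 5 + 37 + 5 = 271.
Total exposure: 6 + 3 + 6 + 1 + 6 + 3 + 1 + 3 + 1 = 30 kilobases.
Conjugate update: add total count to the shape and total exposure to the rate, giving Gamma(288, 47).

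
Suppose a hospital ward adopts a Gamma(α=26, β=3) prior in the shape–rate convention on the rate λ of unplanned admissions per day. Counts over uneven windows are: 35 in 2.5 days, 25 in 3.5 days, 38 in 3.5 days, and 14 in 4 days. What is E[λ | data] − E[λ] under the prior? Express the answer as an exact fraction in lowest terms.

-10/33

Total count: 35 + 25 + 38 + 14 = 112.
Total exposure: 2.5 + 3.5 + 3.5 + 4 = 13.5 days.
Gamma(α, β) with Poisson data over total exposure Σt gives posterior Gamma(α+Σx, β+Σt) = Gamma(138, 33/2).
Posterior mean = 138/(33/2) = 92/11; prior mean = 26/3 = 26/3. Difference = 92/11 − 26/3 = -10/33.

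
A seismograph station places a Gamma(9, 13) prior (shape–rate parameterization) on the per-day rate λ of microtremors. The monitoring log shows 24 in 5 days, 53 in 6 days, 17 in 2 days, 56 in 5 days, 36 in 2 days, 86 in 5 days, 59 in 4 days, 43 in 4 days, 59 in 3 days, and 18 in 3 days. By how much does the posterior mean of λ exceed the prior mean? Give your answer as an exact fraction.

106/13

Total count: 24 + 53 + 17 + 56 + 36 + 86 + 59 + 43 + 59 + 18 = 451.
Total exposure: 5 + 6 + 2 + 5 + 2 + 5 + 4 + 4 + 3 + 3 = 39 days.
Posterior: α' = 9 + 451 = 460, β' = 13 + 39 = 52.
Posterior mean = 460/52 = 115/13; prior mean = 9/13 = 9/13. Difference = 115/13 − 9/13 = 106/13.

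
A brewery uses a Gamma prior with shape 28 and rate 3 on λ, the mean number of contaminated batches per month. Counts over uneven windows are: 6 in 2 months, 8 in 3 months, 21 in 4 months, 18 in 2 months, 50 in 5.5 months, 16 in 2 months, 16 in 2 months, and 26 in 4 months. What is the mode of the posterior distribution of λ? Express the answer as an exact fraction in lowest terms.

376/55

Total count: 6 + 8 + 21 + 18 + 50 + 16 + 16 + 26 = 161.
Total exposure: 2 + 3 + 4 + 2 + 5.5 + 2 + 2 + 4 = 24.5 months.
Posterior: α' = 28 + 161 = 189, β' = 3 + 24.5 = 55/2.
Posterior mode = (α'−1)/β' = 188/(55/2) = 376/55.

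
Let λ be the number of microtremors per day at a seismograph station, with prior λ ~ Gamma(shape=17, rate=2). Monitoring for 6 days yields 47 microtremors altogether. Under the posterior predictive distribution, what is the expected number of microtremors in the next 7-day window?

56

Total count 47 over total exposure 6 days.
Posterior: α' = 17 + 47 = 64, β' = 2 + 6 = 8.
Predictive mean over a 7-day window = T·E[λ|data] = 7·64/8 = 56.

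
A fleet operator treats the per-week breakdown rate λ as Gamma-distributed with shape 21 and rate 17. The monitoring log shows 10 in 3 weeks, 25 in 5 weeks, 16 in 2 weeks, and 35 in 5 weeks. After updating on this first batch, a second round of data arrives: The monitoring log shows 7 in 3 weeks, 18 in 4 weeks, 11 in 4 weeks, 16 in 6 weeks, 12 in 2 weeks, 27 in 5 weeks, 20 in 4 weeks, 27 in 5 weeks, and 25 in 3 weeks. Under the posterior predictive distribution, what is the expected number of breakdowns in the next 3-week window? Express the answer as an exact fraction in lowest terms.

405/34

Total count: 10 + 25 + 16 + 35 = 86.
Total exposure: 3 + 5 + 2 + 5 = 15 weeks.
After the first batch: Gamma(21 + 86, 17 + 15) = Gamma(107, 32).
Total count: 7 + 18 + 11 + 16 + 12 + 27 + 20 + 27 + 25 = 163.
Total exposure: 3 + 4 + 4 + 6 + 2 + 5 + 4 + 5 + 3 = 36 weeks.
After the second batch: Gamma(107 + 163, 32 + 36) = Gamma(270, 68).
Predictive mean over a 3-week window = T·E[λ|data] = 3·270/68 = 405/34.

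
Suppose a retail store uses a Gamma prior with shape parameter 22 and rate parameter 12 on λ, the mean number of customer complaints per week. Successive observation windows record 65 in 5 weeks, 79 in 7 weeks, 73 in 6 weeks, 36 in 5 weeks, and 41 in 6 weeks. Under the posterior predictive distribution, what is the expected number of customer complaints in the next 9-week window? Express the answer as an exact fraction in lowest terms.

2844/41

Total count: 65 + 79 + 73 + 36 + 41 = 294.
Total exposure: 5 + 7 + 6 + 5 + 6 = 29 weeks.
By Gamma–Poisson conjugacy, the posterior is Gamma(α + Σx, β + Σt) = Gamma(22 + 294, 12 + 29) = Gamma(316, 41).
Predictive mean over a 9-week window = T·E[λ|data] = 9·316/41 = 2844/41.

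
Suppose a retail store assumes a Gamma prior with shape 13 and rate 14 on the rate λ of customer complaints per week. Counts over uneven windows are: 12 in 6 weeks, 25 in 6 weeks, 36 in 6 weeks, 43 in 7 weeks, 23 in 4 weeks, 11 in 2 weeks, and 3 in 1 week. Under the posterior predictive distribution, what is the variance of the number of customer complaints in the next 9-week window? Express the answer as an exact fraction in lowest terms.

41085/1058

Total count: 12 + 25 + 36 + 43 + 23 + 11 + 3 = 153.
Total exposure: 6 + 6 + 6 + 7 + 4 + 2 + 1 = 32 weeks.
Posterior: α' = 13 + 153 = 166, β' = 14 + 32 = 46.
The posterior predictive for a window of length T is Negative Binomial with variance T·α'·(β'+T)/β'² = 9·166·55/2116 = 41085/1058.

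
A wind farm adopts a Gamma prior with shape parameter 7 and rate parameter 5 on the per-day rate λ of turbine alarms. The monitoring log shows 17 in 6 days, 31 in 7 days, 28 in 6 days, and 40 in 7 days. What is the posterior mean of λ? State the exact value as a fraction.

123/31

Total count: 17 + 31 + 28 + 40 = 116.
Total exposure: 6 + 7 + 6 + 7 = 26 days.
The Gamma prior is conjugate for the Poisson rate, so λ | data ~ Gamma(7+116, 5+26) = Gamma(123, 31).
Posterior mean = α'/β' = 123/31.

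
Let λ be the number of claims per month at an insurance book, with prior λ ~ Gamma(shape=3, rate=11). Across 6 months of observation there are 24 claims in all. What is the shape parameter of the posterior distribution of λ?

27

Total count 24 over total exposure 6 months.
Gamma(α, β) with Poisson data over total exposure Σt gives posterior Gamma(α+Σx, β+Σt) = Gamma(27, 17).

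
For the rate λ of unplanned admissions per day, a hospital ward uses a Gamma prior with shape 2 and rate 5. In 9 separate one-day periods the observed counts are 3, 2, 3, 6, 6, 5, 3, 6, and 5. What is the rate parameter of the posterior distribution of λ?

Total count: 3 + 2 + 3 + 6 + 6 + 5 + 3 + 6 + 5 = 39.
Total exposure: 9 days.
Posterior: α' = 2 + 39 = 41, β' = 5 + 9 = 14.

14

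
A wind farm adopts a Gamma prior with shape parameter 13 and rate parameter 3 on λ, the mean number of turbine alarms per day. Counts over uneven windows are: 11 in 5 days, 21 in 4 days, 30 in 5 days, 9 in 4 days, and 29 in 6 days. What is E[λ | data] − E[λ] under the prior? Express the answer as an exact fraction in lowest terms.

Total count: 11 + 21 + 30 + 9 + 29 = 100.
Total exposure: 5 + 4 + 5 + 4 + 6 = 24 days.
Posterior: α' = 13 + 100 = 113, β' = 3 + 24 = 27.
Posterior mean = 113/27 = 113/27; prior mean = 13/3 = 13/3. Difference = 113/27 − 13/3 = -4/27.

-4/27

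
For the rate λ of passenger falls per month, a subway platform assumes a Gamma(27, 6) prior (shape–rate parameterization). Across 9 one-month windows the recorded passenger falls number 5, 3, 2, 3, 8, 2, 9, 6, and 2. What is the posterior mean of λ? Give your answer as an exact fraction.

Total count: 5 + 3 + 2 + 3 + 8 + 2 + 9 + 6 + 2 = 40.
Total exposure: 9 months.
The Gamma prior is conjugate for the Poisson rate, so λ | data ~ Gamma(27+40, 6+9) = Gamma(67, 15).
Posterior mean = α'/β' = 67/15.

67/15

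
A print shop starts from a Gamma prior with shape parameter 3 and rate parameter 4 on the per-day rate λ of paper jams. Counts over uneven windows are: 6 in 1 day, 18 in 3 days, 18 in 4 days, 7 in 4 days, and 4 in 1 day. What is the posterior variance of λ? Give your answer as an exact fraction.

Total count: 6 + 18 + 18 + 7 + 4 = 53.
Total exposure: 1 + 3 + 4 + 4 + 1 = 13 days.
Posterior: α' = 3 + 53 = 56, β' = 4 + 13 = 17.
Posterior variance = α'/β'² = 56/289.

56/289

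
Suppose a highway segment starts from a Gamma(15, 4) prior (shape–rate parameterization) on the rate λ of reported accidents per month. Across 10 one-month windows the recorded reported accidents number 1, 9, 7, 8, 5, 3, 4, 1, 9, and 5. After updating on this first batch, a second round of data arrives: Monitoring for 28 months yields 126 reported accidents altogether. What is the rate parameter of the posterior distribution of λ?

Total count: 1 + 9 + 7 + 8 + 5 + 3 + 4 + 1 + 9 + 5 = 52.
Total exposure: 10 months.
After the first batch: Gamma(15 + 52, 4 + 10) = Gamma(67, 14).
Total count 126 over total exposure 28 months.
After the second batch: Gamma(67 + 126, 14 + 28) = Gamma(193, 42).

42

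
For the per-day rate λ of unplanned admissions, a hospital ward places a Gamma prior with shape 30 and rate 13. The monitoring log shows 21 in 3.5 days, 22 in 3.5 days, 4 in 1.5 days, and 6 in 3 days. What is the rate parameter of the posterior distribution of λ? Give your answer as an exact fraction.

Total count: 21 + 22 + 4 + 6 = 53.
Total exposure: 3.5 + 3.5 + 1.5 + 3 = 11.5 days.
The Gamma prior is conjugate for the Poisson rate, so λ | data ~ Gamma(30+53, 13+11.5) = Gamma(83, 49/2).

49/2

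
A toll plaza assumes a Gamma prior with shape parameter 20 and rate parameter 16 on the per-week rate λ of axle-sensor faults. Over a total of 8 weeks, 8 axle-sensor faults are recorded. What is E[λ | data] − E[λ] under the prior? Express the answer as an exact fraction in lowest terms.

Total count 8 over total exposure 8 weeks.
By Gamma–Poisson conjugacy, the posterior is Gamma(α + Σx, β + Σt) = Gamma(20 + 8, 16 + 8) = Gamma(28, 24).
Posterior mean = 28/24 = 7/6; prior mean = 20/16 = 5/4. Difference = 7/6 − 5/4 = -1/12.

-1/12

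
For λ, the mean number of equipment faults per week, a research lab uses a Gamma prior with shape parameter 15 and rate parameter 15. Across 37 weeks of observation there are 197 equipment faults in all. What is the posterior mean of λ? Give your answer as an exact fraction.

Total count 197 over total exposure 37 weeks.
Posterior: α' = 15 + 197 = 212, β' = 15 + 37 = 52.
Posterior mean = α'/β' = 212/52 = 53/13.

53/13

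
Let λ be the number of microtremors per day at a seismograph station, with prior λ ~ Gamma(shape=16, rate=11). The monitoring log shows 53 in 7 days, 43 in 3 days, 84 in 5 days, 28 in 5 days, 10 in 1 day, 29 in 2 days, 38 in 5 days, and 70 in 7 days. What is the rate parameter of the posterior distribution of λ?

46

Total count: 53 + 43 + 84 + 28 + 10 + 29 + 38 + 70 = 355.
Total exposure: 7 + 3 + 5 + 5 + 1 + 2 + 5 + 7 = 35 days.
Gamma(α, β) with Poisson data over total exposure Σt gives posterior Gamma(α+Σx, β+Σt) = Gamma(371, 46).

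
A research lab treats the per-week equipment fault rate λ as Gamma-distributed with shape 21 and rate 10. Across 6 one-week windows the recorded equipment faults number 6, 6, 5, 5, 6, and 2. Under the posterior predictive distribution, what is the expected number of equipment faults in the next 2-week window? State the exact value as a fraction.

Total count: 6 + 6 + 5 + 5 + 6 + 2 = 30.
Total exposure: 6 weeks.
Conjugate update: add total count to the shape and total exposure to the rate, giving Gamma(51, 16).
Predictive mean over a 2-week window = T·E[λ|data] = 2·51/16 = 51/8.

51/8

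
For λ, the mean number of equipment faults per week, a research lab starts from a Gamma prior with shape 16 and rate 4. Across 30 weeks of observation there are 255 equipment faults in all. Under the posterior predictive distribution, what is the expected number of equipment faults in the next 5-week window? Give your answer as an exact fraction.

1355/34

Total count 255 over total exposure 30 weeks.
By Gamma–Poisson conjugacy, the posterior is Gamma(α + Σx, β + Σt) = Gamma(16 + 255, 4 + 30) = Gamma(271, 34).
Predictive mean over a 5-week window = T·E[λ|data] = 5·271/34 = 1355/34.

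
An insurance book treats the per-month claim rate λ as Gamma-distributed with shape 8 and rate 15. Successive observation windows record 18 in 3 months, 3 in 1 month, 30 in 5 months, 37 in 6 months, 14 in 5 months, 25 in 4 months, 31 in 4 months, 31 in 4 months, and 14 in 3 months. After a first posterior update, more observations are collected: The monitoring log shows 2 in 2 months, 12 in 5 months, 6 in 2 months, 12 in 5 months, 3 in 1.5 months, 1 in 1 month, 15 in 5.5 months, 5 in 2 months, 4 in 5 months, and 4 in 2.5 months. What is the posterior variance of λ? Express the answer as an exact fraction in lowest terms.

Total count: 18 + 3 + 30 + 37 + 14 + 25 + 31 + 31 + 14 = 203.
Total exposure: 3 + 1 + 5 + 6 + 5 + 4 + 4 + 4 + 3 = 35 months.
After the first batch: Gamma(8 + 203, 15 + 35) = Gamma(211, 50).
Total count: 2 + 12 + 6 + 12 + 3 + 1 + 15 + 5 + 4 + 4 = 64.
Total exposure: 2 + 5 + 2 + 5 + 1.5 + 1 + 5.5 + 2 + 5 + 2.5 = 31.5 months.
After the second batch: Gamma(211 + 64, 50 + 31.5) = Gamma(275, 163/2).
Posterior variance = α'/β'² = 275/(26569/4) = 1100/26569.

1100/26569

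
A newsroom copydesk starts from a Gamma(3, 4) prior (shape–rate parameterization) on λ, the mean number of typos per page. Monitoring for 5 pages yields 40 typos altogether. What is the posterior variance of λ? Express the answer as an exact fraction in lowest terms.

43/81

Total count 40 over total exposure 5 pages.
Gamma(α, β) with Poisson data over total exposure Σt gives posterior Gamma(α+Σx, β+Σt) = Gamma(43, 9).
Posterior variance = α'/β'² = 43/81.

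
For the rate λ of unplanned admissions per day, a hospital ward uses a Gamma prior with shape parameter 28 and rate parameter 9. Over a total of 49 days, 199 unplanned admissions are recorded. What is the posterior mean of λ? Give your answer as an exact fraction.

Total count 199 over total exposure 49 days.
Posterior: α' = 28 + 199 = 227, β' = 9 + 49 = 58.
Posterior mean = α'/β' = 227/58.

227/58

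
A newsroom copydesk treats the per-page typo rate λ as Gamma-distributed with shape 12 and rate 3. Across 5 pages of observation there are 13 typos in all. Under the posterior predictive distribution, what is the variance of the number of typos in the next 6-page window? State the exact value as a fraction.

Total count 13 over total exposure 5 pages.
Gamma(α, β) with Poisson data over total exposure Σt gives posterior Gamma(α+Σx, β+Σt) = Gamma(25, 8).
The posterior predictive for a window of length T is Negative Binomial with variance T·α'·(β'+T)/β'² = 6·25·14/64 = 525/16.

525/16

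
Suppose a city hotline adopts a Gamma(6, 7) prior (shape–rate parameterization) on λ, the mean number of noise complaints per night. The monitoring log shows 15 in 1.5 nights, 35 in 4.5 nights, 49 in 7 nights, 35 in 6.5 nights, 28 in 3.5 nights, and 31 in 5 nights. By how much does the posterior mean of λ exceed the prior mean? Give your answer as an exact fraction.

Total count: 15 + 35 + 49 + 35 + 28 + 31 = 193.
Total exposure: 1.5 + 4.5 + 7 + 6.5 + 3.5 + 5 = 28 nights.
The Gamma prior is conjugate for the Poisson rate, so λ | data ~ Gamma(6+193, 7+28) = Gamma(199, 35).
Posterior mean = 199/35 = 199/35; prior mean = 6/7 = 6/7. Difference = 199/35 − 6/7 = 169/35.

169/35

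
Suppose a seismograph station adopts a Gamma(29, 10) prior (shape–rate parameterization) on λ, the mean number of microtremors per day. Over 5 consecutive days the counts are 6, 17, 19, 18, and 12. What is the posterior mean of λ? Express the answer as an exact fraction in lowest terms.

Total count: 6 + 17 + 19 + 18 + 12 = 72.
Total exposure: 5 days.
Posterior: α' = 29 + 72 = 101, β' = 10 + 5 = 15.
Posterior mean = α'/β' = 101/15.

101/15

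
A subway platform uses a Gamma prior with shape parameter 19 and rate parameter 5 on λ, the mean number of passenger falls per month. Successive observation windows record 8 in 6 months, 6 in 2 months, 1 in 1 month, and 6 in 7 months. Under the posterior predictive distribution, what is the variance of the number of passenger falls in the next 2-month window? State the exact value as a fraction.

Total count: 8 + 6 + 1 + 6 = 21.
Total exposure: 6 + 2 + 1 + 7 = 16 months.
Gamma(α, β) with Poisson data over total exposure Σt gives posterior Gamma(α+Σx, β+Σt) = Gamma(40, 21).
The posterior predictive for a window of length T is Negative Binomial with variance T·α'·(β'+T)/β'² = 2·40·23/441 = 1840/441.

1840/441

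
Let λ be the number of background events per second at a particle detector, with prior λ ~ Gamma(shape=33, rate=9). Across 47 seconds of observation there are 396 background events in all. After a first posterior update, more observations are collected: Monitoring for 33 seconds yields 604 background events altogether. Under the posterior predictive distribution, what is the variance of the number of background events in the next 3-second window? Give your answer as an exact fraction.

285108/7921

Total count 396 over total exposure 47 seconds.
After the first batch: Gamma(33 + 396, 9 + 47) = Gamma(429, 56).
Total count 604 over total exposure 33 seconds.
After the second batch: Gamma(429 + 604, 56 + 33) = Gamma(1033, 89).
The posterior predictive for a window of length T is Negative Binomial with variance T·α'·(β'+T)/β'² = 3·1033·92/7921 = 285108/7921.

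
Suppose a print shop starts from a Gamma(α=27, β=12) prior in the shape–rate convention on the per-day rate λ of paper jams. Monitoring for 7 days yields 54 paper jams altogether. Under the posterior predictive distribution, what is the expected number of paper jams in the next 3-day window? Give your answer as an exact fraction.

243/19

Total count 54 over total exposure 7 days.
Posterior: α' = 27 + 54 = 81, β' = 12 + 7 = 19.
Predictive mean over a 3-day window = T·E[λ|data] = 3·81/19 = 243/19.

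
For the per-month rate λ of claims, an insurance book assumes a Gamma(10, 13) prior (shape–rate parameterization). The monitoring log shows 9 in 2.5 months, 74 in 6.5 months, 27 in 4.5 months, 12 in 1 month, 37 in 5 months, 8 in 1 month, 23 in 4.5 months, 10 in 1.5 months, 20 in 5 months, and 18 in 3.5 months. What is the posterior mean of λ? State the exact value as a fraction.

Total count: 9 + 74 + 27 + 12 + 37 + 8 + 23 + 10 + 20 + 18 = 238.
Total exposure: 2.5 + 6.5 + 4.5 + 1 + 5 + 1 + 4.5 + 1.5 + 5 + 3.5 = 35 months.
The Gamma prior is conjugate for the Poisson rate, so λ | data ~ Gamma(10+238, 13+35) = Gamma(248, 48).
Posterior mean = α'/β' = 248/48 = 31/6.

31/6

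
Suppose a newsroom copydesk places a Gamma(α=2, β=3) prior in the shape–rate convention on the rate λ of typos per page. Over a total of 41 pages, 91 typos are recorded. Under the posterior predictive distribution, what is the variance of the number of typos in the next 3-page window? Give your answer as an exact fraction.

13113/1936

Total count 91 over total exposure 41 pages.
By Gamma–Poisson conjugacy, the posterior is Gamma(α + Σx, β + Σt) = Gamma(2 + 91, 3 + 41) = Gamma(93, 44).
The posterior predictive for a window of length T is Negative Binomial with variance T·α'·(β'+T)/β'² = 3·93·47/1936 = 13113/1936.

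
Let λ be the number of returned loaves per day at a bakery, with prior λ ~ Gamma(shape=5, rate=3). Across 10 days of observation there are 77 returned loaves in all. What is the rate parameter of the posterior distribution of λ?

Total count 77 over total exposure 10 days.
Posterior: α' = 5 + 77 = 82, β' = 3 + 10 = 13.

13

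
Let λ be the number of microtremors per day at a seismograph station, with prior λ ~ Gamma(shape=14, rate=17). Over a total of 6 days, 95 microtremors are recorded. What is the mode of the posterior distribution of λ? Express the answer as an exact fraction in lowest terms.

Total count 95 over total exposure 6 days.
Posterior: α' = 14 + 95 = 109, β' = 17 + 6 = 23.
Posterior mode = (α'−1)/β' = 108/23.

108/23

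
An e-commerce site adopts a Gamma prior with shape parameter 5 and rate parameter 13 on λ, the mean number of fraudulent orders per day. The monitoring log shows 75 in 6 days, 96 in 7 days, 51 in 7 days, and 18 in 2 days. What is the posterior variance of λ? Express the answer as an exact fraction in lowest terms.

Total count: 75 + 96 + 51 + 18 = 240.
Total exposure: 6 + 7 + 7 + 2 = 22 days.
The Gamma prior is conjugate for the Poisson rate, so λ | data ~ Gamma(5+240, 13+22) = Gamma(245, 35).
Posterior variance = α'/β'² = 245/1225 = 1/5.

1/5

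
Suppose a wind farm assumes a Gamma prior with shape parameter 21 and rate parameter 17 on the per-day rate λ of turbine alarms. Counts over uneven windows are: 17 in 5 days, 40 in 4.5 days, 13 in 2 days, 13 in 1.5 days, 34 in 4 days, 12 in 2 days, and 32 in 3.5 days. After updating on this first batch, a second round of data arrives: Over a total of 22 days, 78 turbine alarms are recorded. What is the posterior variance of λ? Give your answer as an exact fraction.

Total count: 17 + 40 + 13 + 13 + 34 + 12 + 32 = 161.
Total exposure: 5 + 4.5 + 2 + 1.5 + 4 + 2 + 3.5 = 22.5 days.
After the first batch: Gamma(21 + 161, 17 + 22.5) = Gamma(182, 79/2).
Total count 78 over total exposure 22 days.
After the second batch: Gamma(182 + 78, 79/2 + 22) = Gamma(260, 123/2).
Posterior variance = α'/β'² = 260/(15129/4) = 1040/15129.

1040/15129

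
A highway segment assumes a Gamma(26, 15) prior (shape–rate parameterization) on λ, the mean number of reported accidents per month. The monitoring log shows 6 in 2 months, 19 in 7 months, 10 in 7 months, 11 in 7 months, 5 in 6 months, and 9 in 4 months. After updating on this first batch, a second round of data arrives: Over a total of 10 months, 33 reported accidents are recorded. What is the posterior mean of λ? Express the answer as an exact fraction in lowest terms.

Total count: 6 + 19 + 10 + 11 + 5 + 9 = 60.
Total exposure: 2 + 7 + 7 + 7 + 6 + 4 = 33 months.
After the first batch: Gamma(26 + 60, 15 + 33) = Gamma(86, 48).
Total count 33 over total exposure 10 months.
After the second batch: Gamma(86 + 33, 48 + 10) = Gamma(119, 58).
Posterior mean = α'/β' = 119/58.

119/58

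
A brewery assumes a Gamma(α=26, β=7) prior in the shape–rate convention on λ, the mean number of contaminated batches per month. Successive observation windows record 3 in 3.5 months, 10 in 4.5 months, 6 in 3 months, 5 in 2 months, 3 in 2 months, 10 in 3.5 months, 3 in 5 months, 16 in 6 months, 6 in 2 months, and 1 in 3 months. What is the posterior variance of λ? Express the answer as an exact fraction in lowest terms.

Total count: 3 + 10 + 6 + 5 + 3 + 10 + 3 + 16 + 6 + 1 = 63.
Total exposure: 3.5 + 4.5 + 3 + 2 + 2 + 3.5 + 5 + 6 + 2 + 3 = 34.5 months.
By Gamma–Poisson conjugacy, the posterior is Gamma(α + Σx, β + Σt) = Gamma(26 + 63, 7 + 34.5) = Gamma(89, 83/2).
Posterior variance = α'/β'² = 89/(6889/4) = 356/6889.

356/6889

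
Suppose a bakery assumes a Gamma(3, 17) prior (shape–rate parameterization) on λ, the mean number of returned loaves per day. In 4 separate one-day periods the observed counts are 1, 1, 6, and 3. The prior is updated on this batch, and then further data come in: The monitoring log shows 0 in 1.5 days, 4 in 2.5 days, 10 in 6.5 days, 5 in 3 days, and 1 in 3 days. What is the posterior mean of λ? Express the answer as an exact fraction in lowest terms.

Total count: 1 + 1 + 6 + 3 = 11.
Total exposure: 4 days.
After the first batch: Gamma(3 + 11, 17 + 4) = Gamma(14, 21).
Total count: 0 + 4 + 10 + 5 + 1 = 20.
Total exposure: 1.5 + 2.5 + 6.5 + 3 + 3 = 16.5 days.
After the second batch: Gamma(14 + 20, 21 + 16.5) = Gamma(34, 75/2).
Posterior mean = α'/β' = 34/(75/2) = 68/75.

68/75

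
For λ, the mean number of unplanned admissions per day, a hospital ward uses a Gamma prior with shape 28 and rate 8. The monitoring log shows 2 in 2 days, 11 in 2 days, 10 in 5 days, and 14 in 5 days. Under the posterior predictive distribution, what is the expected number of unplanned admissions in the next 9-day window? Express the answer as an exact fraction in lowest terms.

585/22

Total count: 2 + 11 + 10 + 14 = 37.
Total exposure: 2 + 2 + 5 + 5 = 14 days.
Posterior: α' = 28 + 37 = 65, β' = 8 + 14 = 22.
Predictive mean over a 9-day window = T·E[λ|data] = 9·65/22 = 585/22.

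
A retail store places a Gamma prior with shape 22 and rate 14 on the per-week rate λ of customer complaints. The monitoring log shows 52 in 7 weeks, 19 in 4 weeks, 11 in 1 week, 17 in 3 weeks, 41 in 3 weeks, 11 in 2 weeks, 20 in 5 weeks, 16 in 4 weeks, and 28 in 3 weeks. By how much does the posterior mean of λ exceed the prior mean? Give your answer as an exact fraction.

Total count: 52 + 19 + 11 + 17 + 41 + 11 + 20 + 16 + 28 = 215.
Total exposure: 7 + 4 + 1 + 3 + 3 + 2 + 5 + 4 + 3 = 32 weeks.
Conjugate update: add total count to the shape and total exposure to the rate, giving Gamma(237, 46).
Posterior mean = 237/46 = 237/46; prior mean = 22/14 = 11/7. Difference = 237/46 − 11/7 = 1153/322.

1153/322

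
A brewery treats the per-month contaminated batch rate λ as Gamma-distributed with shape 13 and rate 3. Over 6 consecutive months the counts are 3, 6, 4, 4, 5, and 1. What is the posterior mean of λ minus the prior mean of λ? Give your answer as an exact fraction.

-1/3

Total count: 3 + 6 + 4 + 4 + 5 + 1 = 23.
Total exposure: 6 months.
Conjugate update: add total count to the shape and total exposure to the rate, giving Gamma(36, 9).
Posterior mean = 36/9 = 4; prior mean = 13/3 = 13/3. Difference = 4 − 13/3 = -1/3.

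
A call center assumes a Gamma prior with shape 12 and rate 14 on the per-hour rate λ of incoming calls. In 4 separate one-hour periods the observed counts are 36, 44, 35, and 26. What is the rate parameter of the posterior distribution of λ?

Total count: 36 + 44 + 35 + 26 = 141.
Total exposure: 4 hours.
By Gamma–Poisson conjugacy, the posterior is Gamma(α + Σx, β + Σt) = Gamma(12 + 141, 14 + 4) = Gamma(153, 18).

18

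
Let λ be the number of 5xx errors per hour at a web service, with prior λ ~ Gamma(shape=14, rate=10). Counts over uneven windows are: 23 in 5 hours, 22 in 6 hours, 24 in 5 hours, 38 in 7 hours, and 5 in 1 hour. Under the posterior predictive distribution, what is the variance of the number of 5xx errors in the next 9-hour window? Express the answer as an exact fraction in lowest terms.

Total count: 23 + 22 + 24 + 38 + 5 = 112.
Total exposure: 5 + 6 + 5 + 7 + 1 = 24 hours.
Gamma(α, β) with Poisson data over total exposure Σt gives posterior Gamma(α+Σx, β+Σt) = Gamma(126, 34).
The posterior predictive for a window of length T is Negative Binomial with variance T·α'·(β'+T)/β'² = 9·126·43/1156 = 24381/578.

24381/578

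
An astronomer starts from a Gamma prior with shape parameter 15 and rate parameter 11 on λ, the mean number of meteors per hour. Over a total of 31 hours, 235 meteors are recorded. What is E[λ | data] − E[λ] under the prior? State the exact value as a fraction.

Total count 235 over total exposure 31 hours.
The Gamma prior is conjugate for the Poisson rate, so λ | data ~ Gamma(15+235, 11+31) = Gamma(250, 42).
Posterior mean = 250/42 = 125/21; prior mean = 15/11 = 15/11. Difference = 125/21 − 15/11 = 1060/231.

1060/231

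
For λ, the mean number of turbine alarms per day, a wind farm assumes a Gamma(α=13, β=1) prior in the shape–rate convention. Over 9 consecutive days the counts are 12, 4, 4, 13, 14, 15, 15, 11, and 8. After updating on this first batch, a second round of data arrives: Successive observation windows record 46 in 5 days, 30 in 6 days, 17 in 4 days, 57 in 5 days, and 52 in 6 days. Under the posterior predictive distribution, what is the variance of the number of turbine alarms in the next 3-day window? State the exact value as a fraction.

4043/144

Total count: 12 + 4 + 4 + 13 + 14 + 15 + 15 + 11 + 8 = 96.
Total exposure: 9 days.
After the first batch: Gamma(13 + 96, 1 + 9) = Gamma(109, 10).
Total count: 46 + 30 + 17 + 57 + 52 = 202.
Total exposure: 5 + 6 + 4 + 5 + 6 = 26 days.
After the second batch: Gamma(109 + 202, 10 + 26) = Gamma(311, 36).
The posterior predictive for a window of length T is Negative Binomial with variance T·α'·(β'+T)/β'² = 3·311·39/1296 = 4043/144.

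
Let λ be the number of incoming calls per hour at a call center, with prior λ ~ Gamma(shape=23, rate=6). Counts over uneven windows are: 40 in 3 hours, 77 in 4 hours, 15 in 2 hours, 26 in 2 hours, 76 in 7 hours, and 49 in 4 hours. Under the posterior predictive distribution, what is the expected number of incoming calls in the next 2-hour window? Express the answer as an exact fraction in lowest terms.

153/7

Total count: 40 + 77 + 15 + 26 + 76 + 49 = 283.
Total exposure: 3 + 4 + 2 + 2 + 7 + 4 = 22 hours.
Posterior: α' = 23 + 283 = 306, β' = 6 + 22 = 28.
Predictive mean over a 2-hour window = T·E[λ|data] = 2·306/28 = 153/7.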